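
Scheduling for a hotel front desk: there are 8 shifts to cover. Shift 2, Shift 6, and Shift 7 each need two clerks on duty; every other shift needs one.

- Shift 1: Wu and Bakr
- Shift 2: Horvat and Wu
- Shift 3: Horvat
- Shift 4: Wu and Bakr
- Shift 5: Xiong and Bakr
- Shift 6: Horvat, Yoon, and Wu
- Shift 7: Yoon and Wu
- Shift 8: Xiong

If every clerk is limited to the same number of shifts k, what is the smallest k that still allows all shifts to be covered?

3

With 5 clerks and 11 worker-slots to fill, someone must work at least ⌈11/5⌉ = 3 shifts, so k ≥ 3.
k = 3 works: Shift 1→Wu, Shift 2→Horvat+Wu, Shift 3→Horvat, Shift 4→Bakr, Shift 5→Xiong, Shift 6→Horvat+Yoon, Shift 7→Yoon+Wu, Shift 8→Xiong.
Loads: Horvat 3, Yoon 2, Xiong 2, Wu 3, Bakr 1 — all ≤ 3.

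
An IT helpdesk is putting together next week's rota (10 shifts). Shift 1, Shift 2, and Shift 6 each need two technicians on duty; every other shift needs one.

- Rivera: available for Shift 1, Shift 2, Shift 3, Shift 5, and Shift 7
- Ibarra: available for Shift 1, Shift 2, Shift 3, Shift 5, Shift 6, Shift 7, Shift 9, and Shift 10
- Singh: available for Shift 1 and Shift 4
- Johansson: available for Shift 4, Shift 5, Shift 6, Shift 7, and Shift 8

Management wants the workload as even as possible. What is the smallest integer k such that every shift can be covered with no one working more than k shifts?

4

With 4 technicians and 13 worker-slots to fill, someone must work at least ⌈13/4⌉ = 4 shifts, so k ≥ 4.
k = 4 works: Shift 1→Rivera+Singh, Shift 2→Rivera+Ibarra, Shift 3→Rivera, Shift 4→Singh, Shift 5→Rivera, Shift 6→Ibarra+Johansson, Shift 7→Johansson, Shift 8→Johansson, Shift 9→Ibarra, Shift 10→Ibarra.
Loads: Rivera 4, Ibarra 4, Singh 2, Johansson 3 — all ≤ 4.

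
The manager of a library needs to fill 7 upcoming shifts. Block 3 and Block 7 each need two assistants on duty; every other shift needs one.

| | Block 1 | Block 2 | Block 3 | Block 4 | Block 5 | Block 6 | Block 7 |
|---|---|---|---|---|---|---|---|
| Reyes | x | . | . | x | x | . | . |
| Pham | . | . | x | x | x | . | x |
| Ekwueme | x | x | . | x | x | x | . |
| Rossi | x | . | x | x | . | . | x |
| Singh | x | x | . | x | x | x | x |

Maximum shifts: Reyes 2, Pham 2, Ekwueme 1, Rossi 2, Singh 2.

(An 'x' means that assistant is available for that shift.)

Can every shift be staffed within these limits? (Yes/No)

Block 3 can only be covered by Pham and Rossi, so that assignment is forced.
One valid schedule: Block 1→Reyes, Block 2→Ekwueme, Block 3→Pham+Rossi, Block 4→Singh, Block 5→Reyes, Block 6→Singh, Block 7→Pham+Rossi.
Loads: Reyes 2/2, Pham 2/2, Ekwueme 1/1, Rossi 2/2, Singh 2/2 — all within limits.

Yes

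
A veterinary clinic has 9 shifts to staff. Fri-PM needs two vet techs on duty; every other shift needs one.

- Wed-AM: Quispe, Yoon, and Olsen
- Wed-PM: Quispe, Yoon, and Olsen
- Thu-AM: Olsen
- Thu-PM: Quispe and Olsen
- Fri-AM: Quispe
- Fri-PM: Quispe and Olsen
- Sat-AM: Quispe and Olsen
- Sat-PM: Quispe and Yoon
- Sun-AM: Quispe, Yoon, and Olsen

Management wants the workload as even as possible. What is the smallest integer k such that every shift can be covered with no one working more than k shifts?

4

With 3 vet techs and 10 worker-slots to fill, someone must work at least ⌈10/3⌉ = 4 shifts, so k ≥ 4.
k = 4 works: Wed-AM→Yoon, Wed-PM→Yoon, Thu-AM→Olsen, Thu-PM→Quispe, Fri-AM→Quispe, Fri-PM→Quispe+Olsen, Sat-AM→Quispe, Sat-PM→Yoon, Sun-AM→Yoon.
Loads: Quispe 4, Yoon 4, Olsen 2 — all ≤ 4.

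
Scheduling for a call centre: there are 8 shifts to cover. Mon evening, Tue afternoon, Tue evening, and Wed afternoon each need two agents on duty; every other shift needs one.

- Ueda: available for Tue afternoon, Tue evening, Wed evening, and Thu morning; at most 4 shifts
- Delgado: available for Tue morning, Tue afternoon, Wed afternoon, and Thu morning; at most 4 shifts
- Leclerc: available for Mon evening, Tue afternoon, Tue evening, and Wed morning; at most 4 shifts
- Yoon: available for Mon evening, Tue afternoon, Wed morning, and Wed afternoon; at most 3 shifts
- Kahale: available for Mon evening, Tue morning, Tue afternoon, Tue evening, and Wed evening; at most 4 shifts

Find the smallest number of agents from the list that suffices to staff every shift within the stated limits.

4

12 slots to fill and no one can take more than 4, so at least ⌈12/4⌉ = 3 agents are needed.
Shifts {Tue evening, Wed afternoon} need 4 slots, but among the agents available for them (Ueda, Delgado, Leclerc, Yoon, and Kahale) any 3 together supply at most 3. So 3 agents are not enough.
Ueda, Delgado, Leclerc, and Yoon alone can cover everything: Mon evening→Leclerc+Yoon, Tue morning→Delgado, Tue afternoon→Ueda+Delgado, Tue evening→Ueda+Leclerc, Wed morning→Leclerc, Wed afternoon→Delgado+Yoon, Wed evening→Ueda, Thu morning→Ueda.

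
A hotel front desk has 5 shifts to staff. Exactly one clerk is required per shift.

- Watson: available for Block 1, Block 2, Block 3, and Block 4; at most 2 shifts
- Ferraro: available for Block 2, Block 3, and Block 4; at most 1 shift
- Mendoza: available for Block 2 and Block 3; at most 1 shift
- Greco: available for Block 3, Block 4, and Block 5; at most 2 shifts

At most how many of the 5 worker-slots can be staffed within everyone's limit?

Total capacity across all clerks is 2+1+1+2 = 6, and 5 slots are needed, so at most 5 can be filled.
An assignment achieving 5: Block 1→Watson, Block 2→Watson, Block 3→Mendoza, Block 4→Ferraro, Block 5→Greco.
Loads: Watson 2/2, Ferraro 1/1, Mendoza 1/1, Greco 1/2.

5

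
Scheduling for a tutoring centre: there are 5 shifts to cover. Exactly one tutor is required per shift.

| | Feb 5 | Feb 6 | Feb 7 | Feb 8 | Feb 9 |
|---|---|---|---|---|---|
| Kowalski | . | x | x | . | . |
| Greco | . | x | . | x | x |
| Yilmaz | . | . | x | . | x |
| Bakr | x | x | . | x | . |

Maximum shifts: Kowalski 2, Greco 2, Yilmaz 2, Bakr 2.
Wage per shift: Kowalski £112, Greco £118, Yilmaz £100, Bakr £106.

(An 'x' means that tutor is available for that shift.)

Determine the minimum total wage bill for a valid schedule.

Feb 5 can only be covered by Bakr, so that assignment is forced.
Picking the cheapest available tutor for each shift independently would cost £518, but that ignores the shift limits.
An optimal schedule: Feb 5→Bakr, Feb 6→Kowalski, Feb 7→Yilmaz, Feb 8→Bakr, Feb 9→Yilmaz.
Total: 106 + 112 + 100 + 106 + 100 = £524.

£524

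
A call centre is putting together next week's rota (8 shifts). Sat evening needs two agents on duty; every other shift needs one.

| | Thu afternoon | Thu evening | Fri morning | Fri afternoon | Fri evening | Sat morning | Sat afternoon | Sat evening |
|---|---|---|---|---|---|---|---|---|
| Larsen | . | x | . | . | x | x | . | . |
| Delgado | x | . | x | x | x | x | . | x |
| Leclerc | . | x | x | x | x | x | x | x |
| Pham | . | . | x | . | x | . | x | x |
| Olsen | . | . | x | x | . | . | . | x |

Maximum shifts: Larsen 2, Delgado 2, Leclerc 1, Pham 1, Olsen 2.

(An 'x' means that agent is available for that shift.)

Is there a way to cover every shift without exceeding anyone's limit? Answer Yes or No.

Total capacity is 2+2+1+1+2 = 8 but 9 worker-slots are needed — infeasible.

No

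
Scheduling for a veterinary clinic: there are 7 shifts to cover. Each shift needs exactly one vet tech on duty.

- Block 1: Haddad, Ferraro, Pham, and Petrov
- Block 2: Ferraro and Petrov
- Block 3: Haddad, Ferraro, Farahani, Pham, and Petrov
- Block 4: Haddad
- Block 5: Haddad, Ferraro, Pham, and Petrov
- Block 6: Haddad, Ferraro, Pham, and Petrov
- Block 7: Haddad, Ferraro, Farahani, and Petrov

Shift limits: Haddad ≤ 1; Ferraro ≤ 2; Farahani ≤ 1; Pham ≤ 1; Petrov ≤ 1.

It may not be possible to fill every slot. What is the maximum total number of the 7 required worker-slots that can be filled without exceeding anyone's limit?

Total capacity across all vet techs is 1+2+1+1+1 = 6, and 7 slots are needed, so at most 6 can be filled.
An assignment achieving 6: Block 1→Ferraro, Block 2→Ferraro, Block 4→Haddad, Block 5→Pham, Block 6→Petrov, Block 7→Farahani.
Loads: Haddad 1/1, Ferraro 2/2, Farahani 1/1, Pham 1/1, Petrov 1/1.

6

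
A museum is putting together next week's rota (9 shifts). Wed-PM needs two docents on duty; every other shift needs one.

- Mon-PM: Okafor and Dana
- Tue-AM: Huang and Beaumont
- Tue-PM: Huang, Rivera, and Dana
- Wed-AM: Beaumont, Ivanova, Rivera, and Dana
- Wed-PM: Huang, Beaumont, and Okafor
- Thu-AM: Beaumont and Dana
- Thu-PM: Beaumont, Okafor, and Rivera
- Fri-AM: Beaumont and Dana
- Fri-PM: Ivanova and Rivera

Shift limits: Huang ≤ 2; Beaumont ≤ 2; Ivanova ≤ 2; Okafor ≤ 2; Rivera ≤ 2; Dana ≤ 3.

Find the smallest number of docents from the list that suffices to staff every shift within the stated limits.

10 slots to fill and no one can take more than 3, so at least ⌈10/3⌉ = 4 docents are needed.
Any 4 docents together have capacity at most 3+2+2+2 = 9 < 10 slots, so 4 can never suffice.
Huang, Beaumont, Ivanova, Okafor, and Rivera alone can cover everything: Mon-PM→Okafor, Tue-AM→Huang, Tue-PM→Rivera, Wed-AM→Ivanova, Wed-PM→Huang+Okafor, Thu-AM→Beaumont, Thu-PM→Rivera, Fri-AM→Beaumont, Fri-PM→Ivanova.

5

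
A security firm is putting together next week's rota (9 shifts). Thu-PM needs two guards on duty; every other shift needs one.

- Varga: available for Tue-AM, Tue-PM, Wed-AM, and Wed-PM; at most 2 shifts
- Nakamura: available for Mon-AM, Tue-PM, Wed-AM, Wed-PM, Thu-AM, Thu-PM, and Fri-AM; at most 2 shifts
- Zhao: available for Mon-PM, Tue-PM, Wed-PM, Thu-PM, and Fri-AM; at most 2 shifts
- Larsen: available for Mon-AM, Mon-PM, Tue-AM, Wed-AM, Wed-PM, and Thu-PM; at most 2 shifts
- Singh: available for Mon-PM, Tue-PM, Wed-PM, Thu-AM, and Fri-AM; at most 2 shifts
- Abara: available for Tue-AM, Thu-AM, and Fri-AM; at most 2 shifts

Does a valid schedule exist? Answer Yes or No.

One valid schedule: Mon-AM→Nakamura, Mon-PM→Zhao, Tue-AM→Varga, Tue-PM→Singh, Wed-AM→Varga, Wed-PM→Larsen, Thu-AM→Nakamura, Thu-PM→Zhao+Larsen, Fri-AM→Singh.
Loads: Varga 2/2, Nakamura 2/2, Zhao 2/2, Larsen 2/2, Singh 2/2, Abara 0/2 — all within limits.

Yes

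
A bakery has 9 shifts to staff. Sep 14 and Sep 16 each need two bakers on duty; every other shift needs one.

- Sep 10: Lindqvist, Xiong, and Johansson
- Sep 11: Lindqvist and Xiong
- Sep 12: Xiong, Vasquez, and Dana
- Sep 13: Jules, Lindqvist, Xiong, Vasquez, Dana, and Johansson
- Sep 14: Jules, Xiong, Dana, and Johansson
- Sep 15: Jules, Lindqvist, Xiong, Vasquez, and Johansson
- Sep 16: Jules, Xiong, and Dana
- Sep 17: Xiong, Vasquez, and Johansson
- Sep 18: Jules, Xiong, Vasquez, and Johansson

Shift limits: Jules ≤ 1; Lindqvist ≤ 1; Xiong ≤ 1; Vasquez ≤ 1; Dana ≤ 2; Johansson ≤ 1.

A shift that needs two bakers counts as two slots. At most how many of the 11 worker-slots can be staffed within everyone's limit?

Total capacity across all bakers is 1+1+1+1+2+1 = 7, and 11 slots are needed, so at most 7 can be filled.
An assignment achieving 7: Sep 10→Xiong, Sep 11→Lindqvist, Sep 12→Vasquez, Sep 14→Dana, Sep 16→Jules+Dana, Sep 17→Johansson.
Loads: Jules 1/1, Lindqvist 1/1, Xiong 1/1, Vasquez 1/1, Dana 2/2, Johansson 1/1.

7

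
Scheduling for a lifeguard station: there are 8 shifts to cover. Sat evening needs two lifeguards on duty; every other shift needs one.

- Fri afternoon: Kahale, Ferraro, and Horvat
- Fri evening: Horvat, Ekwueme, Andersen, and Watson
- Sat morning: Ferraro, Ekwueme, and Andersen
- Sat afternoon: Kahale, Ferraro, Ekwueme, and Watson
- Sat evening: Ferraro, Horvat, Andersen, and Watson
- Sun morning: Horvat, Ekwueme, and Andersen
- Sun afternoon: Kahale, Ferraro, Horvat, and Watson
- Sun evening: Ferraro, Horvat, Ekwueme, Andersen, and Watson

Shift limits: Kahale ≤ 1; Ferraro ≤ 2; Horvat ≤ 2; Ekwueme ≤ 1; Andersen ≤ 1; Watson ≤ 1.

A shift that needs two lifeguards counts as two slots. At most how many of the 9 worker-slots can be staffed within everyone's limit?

8

Total capacity across all lifeguards is 1+2+2+1+1+1 = 8, and 9 slots are needed, so at most 8 can be filled.
An assignment achieving 8: Fri afternoon→Kahale, Fri evening→Horvat, Sat morning→Ferraro, Sat afternoon→Ferraro, Sat evening→Andersen+Watson, Sun morning→Horvat, Sun evening→Ekwueme.
Loads: Kahale 1/1, Ferraro 2/2, Horvat 2/2, Ekwueme 1/1, Andersen 1/1, Watson 1/1.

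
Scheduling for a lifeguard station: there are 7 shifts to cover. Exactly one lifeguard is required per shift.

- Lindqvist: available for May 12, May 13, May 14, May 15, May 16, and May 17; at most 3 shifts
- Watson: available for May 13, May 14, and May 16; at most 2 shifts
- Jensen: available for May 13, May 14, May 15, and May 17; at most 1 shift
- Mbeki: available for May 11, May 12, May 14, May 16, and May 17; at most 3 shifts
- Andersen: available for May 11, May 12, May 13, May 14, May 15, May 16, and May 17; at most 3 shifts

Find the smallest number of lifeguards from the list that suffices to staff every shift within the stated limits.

7 slots to fill and no one can take more than 3, so at least ⌈7/3⌉ = 3 lifeguards are needed.
Lindqvist, Watson, and Mbeki alone can cover everything: May 11→Mbeki, May 12→Lindqvist, May 13→Lindqvist, May 14→Watson, May 15→Lindqvist, May 16→Watson, May 17→Mbeki.

3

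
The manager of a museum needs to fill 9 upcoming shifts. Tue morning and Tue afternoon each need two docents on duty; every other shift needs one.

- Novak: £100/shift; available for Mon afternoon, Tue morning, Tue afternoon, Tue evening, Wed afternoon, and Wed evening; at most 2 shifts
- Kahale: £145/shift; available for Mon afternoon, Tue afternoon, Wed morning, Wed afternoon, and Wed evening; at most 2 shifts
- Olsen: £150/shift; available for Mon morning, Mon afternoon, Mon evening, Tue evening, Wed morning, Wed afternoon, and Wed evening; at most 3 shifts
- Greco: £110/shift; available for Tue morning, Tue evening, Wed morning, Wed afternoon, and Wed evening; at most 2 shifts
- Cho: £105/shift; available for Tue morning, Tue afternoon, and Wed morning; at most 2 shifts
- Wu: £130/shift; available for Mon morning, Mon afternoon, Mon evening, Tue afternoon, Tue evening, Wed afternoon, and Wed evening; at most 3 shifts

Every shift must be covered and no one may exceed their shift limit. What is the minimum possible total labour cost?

Picking the cheapest available docent for each shift independently would cost £1175, but that ignores the shift limits.
An optimal schedule: Mon morning→Wu, Mon afternoon→Novak, Mon evening→Wu, Tue morning→Novak+Cho, Tue afternoon→Wu+Kahale, Tue evening→Greco, Wed morning→Cho, Wed afternoon→Greco, Wed evening→Kahale.
Total: 130 + 100 + 130 + 100 + 105 + 130 + 145 + 110 + 105 + 110 + 145 = £1310.

£1310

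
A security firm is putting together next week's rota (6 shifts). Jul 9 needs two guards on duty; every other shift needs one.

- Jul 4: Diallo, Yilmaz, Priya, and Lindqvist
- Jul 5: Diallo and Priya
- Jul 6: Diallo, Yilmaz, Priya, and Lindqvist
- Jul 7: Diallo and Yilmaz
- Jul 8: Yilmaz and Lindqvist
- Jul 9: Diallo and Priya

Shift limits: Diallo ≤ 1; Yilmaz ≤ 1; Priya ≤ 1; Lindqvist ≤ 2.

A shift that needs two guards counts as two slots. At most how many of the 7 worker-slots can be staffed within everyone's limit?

Total capacity across all guards is 1+1+1+2 = 5, and 7 slots are needed, so at most 5 can be filled.
An assignment achieving 5: Jul 4→Lindqvist, Jul 5→Diallo, Jul 7→Yilmaz, Jul 8→Lindqvist, Jul 9→Priya.
Loads: Diallo 1/1, Yilmaz 1/1, Priya 1/1, Lindqvist 2/2.

5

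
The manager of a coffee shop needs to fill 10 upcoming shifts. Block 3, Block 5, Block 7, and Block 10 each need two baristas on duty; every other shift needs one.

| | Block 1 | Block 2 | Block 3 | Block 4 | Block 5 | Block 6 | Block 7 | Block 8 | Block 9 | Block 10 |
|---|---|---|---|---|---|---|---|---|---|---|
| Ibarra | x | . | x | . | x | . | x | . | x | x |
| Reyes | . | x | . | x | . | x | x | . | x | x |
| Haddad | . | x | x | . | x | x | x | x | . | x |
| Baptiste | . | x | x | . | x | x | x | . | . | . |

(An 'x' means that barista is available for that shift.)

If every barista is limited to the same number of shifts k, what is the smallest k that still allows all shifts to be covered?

With 4 baristas and 14 worker-slots to fill, someone must work at least ⌈14/4⌉ = 4 shifts, so k ≥ 4.
k = 4 works: Block 1→Ibarra, Block 2→Reyes, Block 3→Ibarra+Haddad, Block 4→Reyes, Block 5→Ibarra+Haddad, Block 6→Baptiste, Block 7→Reyes+Baptiste, Block 8→Haddad, Block 9→Ibarra, Block 10→Reyes+Haddad.
Loads: Ibarra 4, Reyes 4, Haddad 4, Baptiste 2 — all ≤ 4.

4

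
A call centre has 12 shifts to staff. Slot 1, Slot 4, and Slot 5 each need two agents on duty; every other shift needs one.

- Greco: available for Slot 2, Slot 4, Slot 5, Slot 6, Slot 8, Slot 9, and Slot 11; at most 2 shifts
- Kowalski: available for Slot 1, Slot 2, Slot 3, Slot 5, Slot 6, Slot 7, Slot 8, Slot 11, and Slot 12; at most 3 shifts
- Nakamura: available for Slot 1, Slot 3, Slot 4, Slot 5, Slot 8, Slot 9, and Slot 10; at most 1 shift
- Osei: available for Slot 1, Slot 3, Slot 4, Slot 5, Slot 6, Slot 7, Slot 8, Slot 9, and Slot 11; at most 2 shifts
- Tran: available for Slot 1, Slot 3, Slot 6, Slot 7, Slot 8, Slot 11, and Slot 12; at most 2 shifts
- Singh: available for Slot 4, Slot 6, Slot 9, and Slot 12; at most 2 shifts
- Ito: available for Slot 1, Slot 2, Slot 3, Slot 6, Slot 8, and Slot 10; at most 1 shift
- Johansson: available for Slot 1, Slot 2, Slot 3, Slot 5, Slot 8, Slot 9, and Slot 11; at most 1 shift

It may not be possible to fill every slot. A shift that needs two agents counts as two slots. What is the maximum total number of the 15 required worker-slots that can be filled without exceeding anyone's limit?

14

Total capacity across all agents is 2+3+1+2+2+2+1+1 = 14, and 15 slots are needed, so at most 14 can be filled.
An assignment achieving 14: Slot 1→Tran+Ito, Slot 2→Greco, Slot 3→Johansson, Slot 4→Greco+Osei, Slot 5→Kowalski+Osei, Slot 6→Singh, Slot 7→Kowalski, Slot 9→Singh, Slot 10→Nakamura, Slot 11→Tran, Slot 12→Kowalski.
Loads: Greco 2/2, Kowalski 3/3, Nakamura 1/1, Osei 2/2, Tran 2/2, Singh 2/2, Ito 1/1, Johansson 1/1.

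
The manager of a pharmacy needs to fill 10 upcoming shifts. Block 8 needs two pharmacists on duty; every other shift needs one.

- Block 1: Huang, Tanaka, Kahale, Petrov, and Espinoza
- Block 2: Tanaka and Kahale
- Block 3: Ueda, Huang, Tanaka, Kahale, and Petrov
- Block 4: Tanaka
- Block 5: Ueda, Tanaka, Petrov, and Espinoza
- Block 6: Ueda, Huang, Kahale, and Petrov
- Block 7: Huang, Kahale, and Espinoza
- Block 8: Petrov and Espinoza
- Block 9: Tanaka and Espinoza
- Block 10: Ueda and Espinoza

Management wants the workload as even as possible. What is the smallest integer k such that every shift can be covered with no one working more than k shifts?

With 6 pharmacists and 11 worker-slots to fill, someone must work at least ⌈11/6⌉ = 2 shifts, so k ≥ 2.
k = 2 works: Block 1→Kahale, Block 2→Tanaka, Block 3→Kahale, Block 4→Tanaka, Block 5→Ueda, Block 6→Huang, Block 7→Huang, Block 8→Petrov+Espinoza, Block 9→Espinoza, Block 10→Ueda.
Loads: Ueda 2, Huang 2, Tanaka 2, Kahale 2, Petrov 1, Espinoza 2 — all ≤ 2.

2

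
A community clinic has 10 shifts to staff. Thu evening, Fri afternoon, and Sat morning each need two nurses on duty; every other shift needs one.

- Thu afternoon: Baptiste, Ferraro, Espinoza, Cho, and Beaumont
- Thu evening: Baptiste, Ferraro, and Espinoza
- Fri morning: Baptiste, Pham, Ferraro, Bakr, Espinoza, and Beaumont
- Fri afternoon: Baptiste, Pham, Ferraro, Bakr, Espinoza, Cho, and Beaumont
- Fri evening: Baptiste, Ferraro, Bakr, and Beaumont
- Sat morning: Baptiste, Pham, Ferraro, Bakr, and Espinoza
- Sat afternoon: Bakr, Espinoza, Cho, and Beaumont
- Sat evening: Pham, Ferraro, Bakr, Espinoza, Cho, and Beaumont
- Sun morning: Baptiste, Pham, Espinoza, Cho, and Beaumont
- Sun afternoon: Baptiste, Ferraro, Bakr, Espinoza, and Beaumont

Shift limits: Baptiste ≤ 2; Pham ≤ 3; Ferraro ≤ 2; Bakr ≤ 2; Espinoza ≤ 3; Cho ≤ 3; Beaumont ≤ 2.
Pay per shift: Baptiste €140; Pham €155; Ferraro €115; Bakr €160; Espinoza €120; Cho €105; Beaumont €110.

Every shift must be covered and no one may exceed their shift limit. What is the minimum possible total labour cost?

Picking the cheapest available nurse for each shift independently would cost €1435, but that ignores the shift limits.
An optimal schedule: Thu afternoon→Cho, Thu evening→Ferraro+Espinoza, Fri morning→Ferraro, Fri afternoon→Baptiste+Pham, Fri evening→Beaumont, Sat morning→Espinoza+Baptiste, Sat afternoon→Cho, Sat evening→Espinoza, Sun morning→Cho, Sun afternoon→Beaumont.
Total: 105 + 115 + 120 + 115 + 140 + 155 + 110 + 120 + 140 + 105 + 120 + 105 + 110 = €1560.

€1560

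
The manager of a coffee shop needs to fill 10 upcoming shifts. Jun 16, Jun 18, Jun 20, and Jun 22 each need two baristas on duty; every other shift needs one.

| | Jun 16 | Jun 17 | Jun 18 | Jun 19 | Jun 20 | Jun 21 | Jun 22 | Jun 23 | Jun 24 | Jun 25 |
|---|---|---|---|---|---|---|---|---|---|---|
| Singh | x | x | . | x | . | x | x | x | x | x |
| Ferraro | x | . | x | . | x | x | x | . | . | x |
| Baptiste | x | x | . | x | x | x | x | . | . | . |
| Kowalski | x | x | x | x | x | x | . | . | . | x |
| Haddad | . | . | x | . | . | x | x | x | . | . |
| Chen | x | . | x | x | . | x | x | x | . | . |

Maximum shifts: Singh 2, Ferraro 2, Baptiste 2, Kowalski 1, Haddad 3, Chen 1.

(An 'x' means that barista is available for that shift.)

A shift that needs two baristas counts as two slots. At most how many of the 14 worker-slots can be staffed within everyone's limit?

11

Total capacity across all baristas is 2+2+2+1+3+1 = 11, and 14 slots are needed, so at most 11 can be filled.
An assignment achieving 11: Jun 16→Chen, Jun 17→Singh, Jun 18→Kowalski+Haddad, Jun 19→Baptiste, Jun 20→Ferraro+Baptiste, Jun 22→Haddad, Jun 23→Haddad, Jun 24→Singh, Jun 25→Ferraro.
Loads: Singh 2/2, Ferraro 2/2, Baptiste 2/2, Kowalski 1/1, Haddad 3/3, Chen 1/1.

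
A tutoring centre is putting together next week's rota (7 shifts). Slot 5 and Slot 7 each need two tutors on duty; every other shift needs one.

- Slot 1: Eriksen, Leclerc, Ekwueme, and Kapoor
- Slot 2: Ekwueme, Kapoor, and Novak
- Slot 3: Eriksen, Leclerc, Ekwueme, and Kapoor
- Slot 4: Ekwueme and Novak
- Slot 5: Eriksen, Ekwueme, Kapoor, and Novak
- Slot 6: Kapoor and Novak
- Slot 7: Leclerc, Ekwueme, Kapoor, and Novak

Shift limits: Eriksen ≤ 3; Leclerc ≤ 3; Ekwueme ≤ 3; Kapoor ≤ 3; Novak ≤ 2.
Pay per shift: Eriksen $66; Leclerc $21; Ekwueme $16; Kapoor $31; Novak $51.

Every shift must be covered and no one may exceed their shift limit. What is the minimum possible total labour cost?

$204

Picking the cheapest available tutor for each shift independently would cost $179, but that ignores the shift limits.
An optimal schedule: Slot 1→Leclerc, Slot 2→Ekwueme, Slot 3→Leclerc, Slot 4→Ekwueme, Slot 5→Ekwueme+Kapoor, Slot 6→Kapoor, Slot 7→Leclerc+Kapoor.
Total: 21 + 16 + 21 + 16 + 16 + 31 + 31 + 21 + 31 = $204.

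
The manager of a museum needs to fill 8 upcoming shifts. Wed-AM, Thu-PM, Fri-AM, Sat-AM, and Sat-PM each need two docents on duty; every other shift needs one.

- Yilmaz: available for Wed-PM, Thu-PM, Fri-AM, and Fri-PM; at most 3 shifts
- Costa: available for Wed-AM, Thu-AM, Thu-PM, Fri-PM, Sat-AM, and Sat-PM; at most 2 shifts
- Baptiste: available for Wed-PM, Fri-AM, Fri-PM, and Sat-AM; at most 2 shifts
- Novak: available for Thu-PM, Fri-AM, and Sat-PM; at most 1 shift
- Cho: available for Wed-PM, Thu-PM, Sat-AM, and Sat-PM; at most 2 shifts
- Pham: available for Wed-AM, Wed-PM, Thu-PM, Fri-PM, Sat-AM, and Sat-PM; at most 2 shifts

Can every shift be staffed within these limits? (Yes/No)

No

Total capacity is 3+2+2+1+2+2 = 12 but 13 worker-slots are needed — infeasible.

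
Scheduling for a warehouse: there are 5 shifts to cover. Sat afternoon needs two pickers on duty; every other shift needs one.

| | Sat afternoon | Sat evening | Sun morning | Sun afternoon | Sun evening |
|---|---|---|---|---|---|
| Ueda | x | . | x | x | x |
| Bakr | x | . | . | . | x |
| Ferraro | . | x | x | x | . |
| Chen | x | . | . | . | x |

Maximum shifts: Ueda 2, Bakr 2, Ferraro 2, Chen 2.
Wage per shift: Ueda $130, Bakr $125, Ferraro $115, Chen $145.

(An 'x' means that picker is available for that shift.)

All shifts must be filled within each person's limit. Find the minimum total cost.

$740

Sat evening can only be covered by Ferraro, so that assignment is forced.
Picking the cheapest available picker for each shift independently would cost $725, but that ignores the shift limits.
An optimal schedule: Sat afternoon→Bakr+Ueda, Sat evening→Ferraro, Sun morning→Ferraro, Sun afternoon→Ueda, Sun evening→Bakr.
Total: 125 + 130 + 115 + 115 + 130 + 125 = $740.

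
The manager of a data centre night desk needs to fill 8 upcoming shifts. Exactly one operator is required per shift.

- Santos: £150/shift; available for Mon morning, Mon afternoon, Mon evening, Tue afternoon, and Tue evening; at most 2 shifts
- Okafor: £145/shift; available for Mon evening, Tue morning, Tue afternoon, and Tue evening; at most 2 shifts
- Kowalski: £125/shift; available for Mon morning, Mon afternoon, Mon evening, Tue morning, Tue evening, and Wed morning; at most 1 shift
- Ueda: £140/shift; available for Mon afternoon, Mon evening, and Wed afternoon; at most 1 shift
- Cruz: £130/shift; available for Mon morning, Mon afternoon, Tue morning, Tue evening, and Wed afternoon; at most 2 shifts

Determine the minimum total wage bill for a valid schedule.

Wed morning can only be covered by Kowalski, so that assignment is forced.
Picking the cheapest available operator for each shift independently would cost £1025, but that ignores the shift limits.
An optimal schedule: Mon morning→Santos, Mon afternoon→Cruz, Mon evening→Okafor, Tue morning→Okafor, Tue afternoon→Santos, Tue evening→Cruz, Wed morning→Kowalski, Wed afternoon→Ueda.
Total: 150 + 130 + 145 + 145 + 150 + 130 + 125 + 140 = £1115.

£1115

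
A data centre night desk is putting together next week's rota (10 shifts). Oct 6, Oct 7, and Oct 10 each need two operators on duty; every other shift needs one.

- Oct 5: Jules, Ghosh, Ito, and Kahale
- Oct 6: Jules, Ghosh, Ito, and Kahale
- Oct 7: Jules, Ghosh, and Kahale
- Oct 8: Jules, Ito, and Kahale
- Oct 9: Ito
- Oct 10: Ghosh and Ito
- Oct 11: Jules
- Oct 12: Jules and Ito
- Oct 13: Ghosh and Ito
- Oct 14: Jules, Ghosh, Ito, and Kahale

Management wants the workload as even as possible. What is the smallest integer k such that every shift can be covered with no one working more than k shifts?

4

With 4 operators and 13 worker-slots to fill, someone must work at least ⌈13/4⌉ = 4 shifts, so k ≥ 4.
k = 4 works: Oct 5→Ghosh, Oct 6→Ito+Kahale, Oct 7→Jules+Ghosh, Oct 8→Jules, Oct 9→Ito, Oct 10→Ghosh+Ito, Oct 11→Jules, Oct 12→Jules, Oct 13→Ghosh, Oct 14→Ito.
Loads: Jules 4, Ghosh 4, Ito 4, Kahale 1 — all ≤ 4.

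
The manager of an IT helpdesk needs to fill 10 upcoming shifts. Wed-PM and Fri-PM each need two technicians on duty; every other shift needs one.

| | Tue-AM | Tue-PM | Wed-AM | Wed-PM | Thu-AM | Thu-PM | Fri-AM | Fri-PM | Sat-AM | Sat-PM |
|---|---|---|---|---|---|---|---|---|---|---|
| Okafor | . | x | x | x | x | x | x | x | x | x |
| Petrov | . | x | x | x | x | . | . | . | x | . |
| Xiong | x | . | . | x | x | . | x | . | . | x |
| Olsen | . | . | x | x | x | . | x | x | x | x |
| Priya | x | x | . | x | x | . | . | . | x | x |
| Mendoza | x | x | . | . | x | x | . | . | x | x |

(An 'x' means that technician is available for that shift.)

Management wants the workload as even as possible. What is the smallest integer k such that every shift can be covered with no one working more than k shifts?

With 6 technicians and 12 worker-slots to fill, someone must work at least ⌈12/6⌉ = 2 shifts, so k ≥ 2.
k = 2 works: Tue-AM→Xiong, Tue-PM→Petrov, Wed-AM→Petrov, Wed-PM→Olsen+Priya, Thu-AM→Mendoza, Thu-PM→Okafor, Fri-AM→Xiong, Fri-PM→Okafor+Olsen, Sat-AM→Priya, Sat-PM→Mendoza.
Loads: Okafor 2, Petrov 2, Xiong 2, Olsen 2, Priya 2, Mendoza 2 — all ≤ 2.

2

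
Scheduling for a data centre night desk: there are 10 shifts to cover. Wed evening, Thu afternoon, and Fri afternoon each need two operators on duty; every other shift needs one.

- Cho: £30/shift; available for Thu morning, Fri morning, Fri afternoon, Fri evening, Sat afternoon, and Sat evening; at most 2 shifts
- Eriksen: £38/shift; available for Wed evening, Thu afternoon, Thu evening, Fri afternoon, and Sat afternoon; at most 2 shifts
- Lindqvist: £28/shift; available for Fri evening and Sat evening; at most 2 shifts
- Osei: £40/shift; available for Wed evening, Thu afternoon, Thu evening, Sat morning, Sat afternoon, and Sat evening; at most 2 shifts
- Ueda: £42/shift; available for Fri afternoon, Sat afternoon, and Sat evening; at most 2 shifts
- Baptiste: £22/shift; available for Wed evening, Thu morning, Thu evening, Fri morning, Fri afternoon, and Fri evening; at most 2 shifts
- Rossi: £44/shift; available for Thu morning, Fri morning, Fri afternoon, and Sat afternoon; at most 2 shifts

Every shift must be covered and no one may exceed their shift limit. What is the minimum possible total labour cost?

£444

Thu afternoon can only be covered by Eriksen and Osei, so that assignment is forced.
Sat morning can only be covered by Osei, so that assignment is forced.
Picking the cheapest available operator for each shift independently would cost £376, but that ignores the shift limits.
An optimal schedule: Wed evening→Eriksen+Baptiste, Thu morning→Cho, Thu afternoon→Eriksen+Osei, Thu evening→Baptiste, Fri morning→Cho, Fri afternoon→Ueda+Rossi, Fri evening→Lindqvist, Sat morning→Osei, Sat afternoon→Ueda, Sat evening→Lindqvist.
Total: 38 + 22 + 30 + 38 + 40 + 22 + 30 + 42 + 44 + 28 + 40 + 42 + 28 = £444.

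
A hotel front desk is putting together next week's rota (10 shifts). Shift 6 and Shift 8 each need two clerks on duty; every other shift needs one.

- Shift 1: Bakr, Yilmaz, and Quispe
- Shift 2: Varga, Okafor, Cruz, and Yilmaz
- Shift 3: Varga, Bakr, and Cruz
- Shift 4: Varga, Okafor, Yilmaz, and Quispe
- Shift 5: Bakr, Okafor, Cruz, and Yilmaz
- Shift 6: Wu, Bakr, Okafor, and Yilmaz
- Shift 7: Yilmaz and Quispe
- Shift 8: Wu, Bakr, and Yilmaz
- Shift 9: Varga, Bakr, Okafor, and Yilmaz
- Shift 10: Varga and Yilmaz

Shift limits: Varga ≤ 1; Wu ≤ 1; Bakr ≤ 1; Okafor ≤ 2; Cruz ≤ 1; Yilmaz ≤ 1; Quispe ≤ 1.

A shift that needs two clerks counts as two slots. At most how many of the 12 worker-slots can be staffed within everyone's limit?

8

Total capacity across all clerks is 1+1+1+2+1+1+1 = 8, and 12 slots are needed, so at most 8 can be filled.
An assignment achieving 8: Shift 1→Bakr, Shift 2→Okafor, Shift 3→Cruz, Shift 4→Quispe, Shift 5→Okafor, Shift 7→Yilmaz, Shift 8→Wu, Shift 10→Varga.
Loads: Varga 1/1, Wu 1/1, Bakr 1/1, Okafor 2/2, Cruz 1/1, Yilmaz 1/1, Quispe 1/1.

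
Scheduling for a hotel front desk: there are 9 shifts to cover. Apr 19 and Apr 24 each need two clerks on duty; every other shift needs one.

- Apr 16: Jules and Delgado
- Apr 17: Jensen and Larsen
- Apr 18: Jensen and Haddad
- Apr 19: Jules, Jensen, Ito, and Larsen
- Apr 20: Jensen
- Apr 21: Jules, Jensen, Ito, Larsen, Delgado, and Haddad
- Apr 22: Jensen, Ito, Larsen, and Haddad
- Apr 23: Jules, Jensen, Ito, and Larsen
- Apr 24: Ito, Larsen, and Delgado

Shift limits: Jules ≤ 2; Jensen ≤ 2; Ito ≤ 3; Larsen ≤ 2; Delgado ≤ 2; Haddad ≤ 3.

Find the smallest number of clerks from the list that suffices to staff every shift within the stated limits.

5

11 slots to fill and no one can take more than 3, so at least ⌈11/3⌉ = 4 clerks are needed.
Any 4 clerks together have capacity at most 3+3+2+2 = 10 < 11 slots, so 4 can never suffice.
Jules, Jensen, Ito, Larsen, and Delgado alone can cover everything: Apr 16→Jules, Apr 17→Larsen, Apr 18→Jensen, Apr 19→Ito+Larsen, Apr 20→Jensen, Apr 21→Delgado, Apr 22→Ito, Apr 23→Jules, Apr 24→Ito+Delgado.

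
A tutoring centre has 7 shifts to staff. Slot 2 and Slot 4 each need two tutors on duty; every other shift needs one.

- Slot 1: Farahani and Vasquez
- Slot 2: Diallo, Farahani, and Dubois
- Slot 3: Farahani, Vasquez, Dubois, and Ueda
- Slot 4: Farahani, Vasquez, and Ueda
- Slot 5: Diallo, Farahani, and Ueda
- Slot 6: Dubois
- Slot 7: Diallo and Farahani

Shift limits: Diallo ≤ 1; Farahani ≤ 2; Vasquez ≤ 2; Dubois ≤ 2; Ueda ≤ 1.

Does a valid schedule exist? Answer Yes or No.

No

Total capacity is 1+2+2+2+1 = 8 but 9 worker-slots are needed — infeasible.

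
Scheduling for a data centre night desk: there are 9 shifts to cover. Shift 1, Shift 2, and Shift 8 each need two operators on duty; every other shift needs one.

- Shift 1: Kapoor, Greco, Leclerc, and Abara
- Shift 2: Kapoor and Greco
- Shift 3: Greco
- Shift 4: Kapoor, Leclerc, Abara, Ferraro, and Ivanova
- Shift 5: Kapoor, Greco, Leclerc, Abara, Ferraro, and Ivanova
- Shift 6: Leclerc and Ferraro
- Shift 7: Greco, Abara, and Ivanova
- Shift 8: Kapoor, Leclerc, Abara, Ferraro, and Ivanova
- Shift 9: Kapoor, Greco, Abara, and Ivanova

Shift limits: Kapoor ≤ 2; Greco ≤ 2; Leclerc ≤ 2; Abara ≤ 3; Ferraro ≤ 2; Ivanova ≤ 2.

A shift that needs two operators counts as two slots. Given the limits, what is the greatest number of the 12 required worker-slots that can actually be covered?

Total capacity across all operators is 2+2+2+3+2+2 = 13, and 12 slots are needed, so at most 12 can be filled.
An assignment achieving 12: Shift 1→Kapoor+Leclerc, Shift 2→Kapoor+Greco, Shift 3→Greco, Shift 4→Abara, Shift 5→Ferraro, Shift 6→Leclerc, Shift 7→Abara, Shift 8→Ferraro+Ivanova, Shift 9→Abara.
Loads: Kapoor 2/2, Greco 2/2, Leclerc 2/2, Abara 3/3, Ferraro 2/2, Ivanova 1/2.

12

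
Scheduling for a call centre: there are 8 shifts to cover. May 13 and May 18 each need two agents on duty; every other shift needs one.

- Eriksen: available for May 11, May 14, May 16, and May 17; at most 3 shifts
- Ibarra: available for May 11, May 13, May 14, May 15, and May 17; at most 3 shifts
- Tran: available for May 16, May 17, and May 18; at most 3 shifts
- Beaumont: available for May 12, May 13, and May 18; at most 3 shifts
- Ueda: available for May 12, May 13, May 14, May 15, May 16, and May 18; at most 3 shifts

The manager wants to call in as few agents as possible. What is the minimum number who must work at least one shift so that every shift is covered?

4

10 slots to fill and no one can take more than 3, so at least ⌈10/3⌉ = 4 agents are needed.
Eriksen, Ibarra, Tran, and Beaumont alone can cover everything: May 11→Eriksen, May 12→Beaumont, May 13→Ibarra+Beaumont, May 14→Eriksen, May 15→Ibarra, May 16→Eriksen, May 17→Ibarra, May 18→Tran+Beaumont.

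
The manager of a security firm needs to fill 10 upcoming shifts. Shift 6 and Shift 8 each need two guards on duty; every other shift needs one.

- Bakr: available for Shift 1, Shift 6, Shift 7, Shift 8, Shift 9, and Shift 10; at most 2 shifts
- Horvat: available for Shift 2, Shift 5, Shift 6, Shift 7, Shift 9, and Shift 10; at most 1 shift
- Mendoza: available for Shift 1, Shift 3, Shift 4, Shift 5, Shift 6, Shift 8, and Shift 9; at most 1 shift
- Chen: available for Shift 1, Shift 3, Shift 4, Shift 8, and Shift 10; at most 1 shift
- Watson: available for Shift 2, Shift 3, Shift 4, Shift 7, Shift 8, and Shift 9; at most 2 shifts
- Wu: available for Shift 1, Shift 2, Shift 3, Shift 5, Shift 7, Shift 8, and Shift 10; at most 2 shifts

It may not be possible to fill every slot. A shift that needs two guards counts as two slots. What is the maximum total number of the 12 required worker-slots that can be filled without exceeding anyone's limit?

9

Total capacity across all guards is 2+1+1+1+2+2 = 9, and 12 slots are needed, so at most 9 can be filled.
An assignment achieving 9: Shift 1→Bakr, Shift 2→Horvat, Shift 3→Chen, Shift 4→Mendoza, Shift 5→Wu, Shift 6→Bakr, Shift 7→Watson, Shift 9→Watson, Shift 10→Wu.
Loads: Bakr 2/2, Horvat 1/1, Mendoza 1/1, Chen 1/1, Watson 2/2, Wu 2/2.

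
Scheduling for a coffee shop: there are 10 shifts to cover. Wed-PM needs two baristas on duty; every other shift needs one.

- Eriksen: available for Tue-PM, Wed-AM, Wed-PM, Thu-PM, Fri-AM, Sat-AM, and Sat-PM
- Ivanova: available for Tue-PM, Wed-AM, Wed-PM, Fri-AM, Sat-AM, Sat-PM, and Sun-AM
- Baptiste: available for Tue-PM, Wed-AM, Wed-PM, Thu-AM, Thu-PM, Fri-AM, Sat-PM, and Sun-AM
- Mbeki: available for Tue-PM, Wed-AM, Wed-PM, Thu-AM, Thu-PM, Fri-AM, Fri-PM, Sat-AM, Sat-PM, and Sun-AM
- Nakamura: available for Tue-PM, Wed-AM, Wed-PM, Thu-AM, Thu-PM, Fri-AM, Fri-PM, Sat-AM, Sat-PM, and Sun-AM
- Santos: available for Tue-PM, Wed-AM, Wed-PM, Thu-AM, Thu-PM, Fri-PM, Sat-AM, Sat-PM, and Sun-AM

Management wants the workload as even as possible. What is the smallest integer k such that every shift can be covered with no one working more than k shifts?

With 6 baristas and 11 worker-slots to fill, someone must work at least ⌈11/6⌉ = 2 shifts, so k ≥ 2.
k = 2 works: Tue-PM→Baptiste, Wed-AM→Mbeki, Wed-PM→Nakamura+Santos, Thu-AM→Baptiste, Thu-PM→Eriksen, Fri-AM→Eriksen, Fri-PM→Mbeki, Sat-AM→Ivanova, Sat-PM→Nakamura, Sun-AM→Ivanova.
Loads: Eriksen 2, Ivanova 2, Baptiste 2, Mbeki 2, Nakamura 2, Santos 1 — all ≤ 2.

2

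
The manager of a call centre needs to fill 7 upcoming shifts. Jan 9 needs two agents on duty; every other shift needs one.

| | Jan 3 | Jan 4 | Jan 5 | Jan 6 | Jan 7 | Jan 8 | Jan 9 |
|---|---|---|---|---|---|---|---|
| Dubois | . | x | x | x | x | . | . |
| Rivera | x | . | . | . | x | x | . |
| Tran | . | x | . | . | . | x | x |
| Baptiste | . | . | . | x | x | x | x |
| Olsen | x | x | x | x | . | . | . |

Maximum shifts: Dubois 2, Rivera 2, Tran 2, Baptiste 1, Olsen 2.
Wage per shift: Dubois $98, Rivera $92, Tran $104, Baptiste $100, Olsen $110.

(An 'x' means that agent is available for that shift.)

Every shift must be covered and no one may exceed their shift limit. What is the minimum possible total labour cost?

$798

Jan 9 can only be covered by Tran and Baptiste, so that assignment is forced.
Picking the cheapest available agent for each shift independently would cost $774, but that ignores the shift limits.
An optimal schedule: Jan 3→Rivera, Jan 4→Dubois, Jan 5→Dubois, Jan 6→Olsen, Jan 7→Rivera, Jan 8→Tran, Jan 9→Tran+Baptiste.
Total: 92 + 98 + 98 + 110 + 92 + 104 + 104 + 100 = $798.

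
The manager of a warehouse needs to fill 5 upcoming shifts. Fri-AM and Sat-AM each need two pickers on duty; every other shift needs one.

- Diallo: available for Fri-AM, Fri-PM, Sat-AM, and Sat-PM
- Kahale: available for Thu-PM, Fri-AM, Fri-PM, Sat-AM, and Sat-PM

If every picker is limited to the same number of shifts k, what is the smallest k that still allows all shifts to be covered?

With 2 pickers and 7 worker-slots to fill, someone must work at least ⌈7/2⌉ = 4 shifts, so k ≥ 4.
k = 4 works: Thu-PM→Kahale, Fri-AM→Diallo+Kahale, Fri-PM→Diallo, Sat-AM→Diallo+Kahale, Sat-PM→Diallo.
Loads: Diallo 4, Kahale 3 — all ≤ 4.

4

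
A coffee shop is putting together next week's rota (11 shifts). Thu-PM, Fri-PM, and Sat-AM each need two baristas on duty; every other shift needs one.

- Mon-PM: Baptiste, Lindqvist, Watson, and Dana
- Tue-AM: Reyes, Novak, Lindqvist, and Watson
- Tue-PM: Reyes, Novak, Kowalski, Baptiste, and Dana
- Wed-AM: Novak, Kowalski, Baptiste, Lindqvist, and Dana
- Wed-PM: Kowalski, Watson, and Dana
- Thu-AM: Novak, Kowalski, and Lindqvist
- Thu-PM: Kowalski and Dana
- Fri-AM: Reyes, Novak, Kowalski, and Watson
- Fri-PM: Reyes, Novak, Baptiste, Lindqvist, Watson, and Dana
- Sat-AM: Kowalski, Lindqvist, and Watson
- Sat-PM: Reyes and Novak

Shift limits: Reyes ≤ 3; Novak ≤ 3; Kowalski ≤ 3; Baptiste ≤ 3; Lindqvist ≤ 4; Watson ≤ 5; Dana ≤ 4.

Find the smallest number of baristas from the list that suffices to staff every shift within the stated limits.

14 slots to fill and no one can take more than 5, so at least ⌈14/5⌉ = 3 baristas are needed.
Any 3 baristas together have capacity at most 5+4+4 = 13 < 14 slots, so 3 can never suffice.
Reyes, Kowalski, Lindqvist, and Dana alone can cover everything: Mon-PM→Lindqvist, Tue-AM→Reyes, Tue-PM→Dana, Wed-AM→Dana, Wed-PM→Kowalski, Thu-AM→Lindqvist, Thu-PM→Kowalski+Dana, Fri-AM→Reyes, Fri-PM→Lindqvist+Dana, Sat-AM→Kowalski+Lindqvist, Sat-PM→Reyes.

4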